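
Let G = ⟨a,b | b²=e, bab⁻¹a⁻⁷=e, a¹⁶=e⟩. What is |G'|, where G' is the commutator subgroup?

G' = [G, G] is generated by all commutators. The generator-pair commutators are: [a, b] = a¹⁰.
The subgroup they normally generate is {e, a², a⁴, a⁶, a⁸, a¹⁰, a¹², a¹⁴}, of order 8.
Check: |G/G'| = 32/8 = 4 is the order of the abelianisation.

Answer: 8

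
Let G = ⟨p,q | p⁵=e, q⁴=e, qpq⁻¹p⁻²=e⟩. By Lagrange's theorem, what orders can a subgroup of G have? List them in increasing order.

|G| = 20 = 2² · 5. By Lagrange's theorem the order of any subgroup divides 20; the divisors of 20 are 1, 2, 4, 5, 10, 20.

Answer: 1, 2, 4, 5, 10, 20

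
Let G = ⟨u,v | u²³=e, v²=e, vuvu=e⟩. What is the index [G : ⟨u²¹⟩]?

First find ord(u²¹) by computing successive powers:
  (u²¹)¹ = u²¹, (u²¹)² = u¹⁹, (u²¹)³ = u¹⁷, (u²¹)⁴ = u¹⁵, (u²¹)⁵ = u¹³, (u²¹)⁶ = u¹¹, (u²¹)⁷ = u⁹, (u²¹)⁸ = u⁷, (u²¹)⁹ = u⁵, (u²¹)¹⁰ = u³, (u²¹)¹¹ = u, (u²¹)¹² = u²², (u²¹)¹³ = u²⁰, (u²¹)¹⁴ = u¹⁸, (u²¹)¹⁵ = u¹⁶, (u²¹)¹⁶ = u¹⁴, (u²¹)¹⁷ = u¹², (u²¹)¹⁸ = u¹⁰, (u²¹)¹⁹ = u⁸, (u²¹)²⁰ = u⁶, (u²¹)²¹ = u⁴, (u²¹)²² = u², (u²¹)²³ = e.
So |⟨u²¹⟩| = ord(u²¹) = 23. With |G| = 46, by Lagrange [G : ⟨u²¹⟩] = 46/23 = 2.

Answer: 2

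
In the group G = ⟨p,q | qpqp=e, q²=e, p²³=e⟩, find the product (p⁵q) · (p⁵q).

Compute (p⁵q) · (p⁵q) by multiplying left to right and reducing via the relations at each step:
  (p⁵q) · p⁵ = q
  q · q = e

Answer: e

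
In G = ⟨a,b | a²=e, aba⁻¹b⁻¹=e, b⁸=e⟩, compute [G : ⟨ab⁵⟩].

First find ord(ab⁵) by computing successive powers:
  (ab⁵)¹ = ab⁵, (ab⁵)² = b², (ab⁵)³ = ab⁷, (ab⁵)⁴ = b⁴, (ab⁵)⁵ = ab, (ab⁵)⁶ = b⁶, (ab⁵)⁷ = ab³, (ab⁵)⁸ = e.
So |⟨ab⁵⟩| = ord(ab⁵) = 8. With |G| = 16, by Lagrange [G : ⟨ab⁵⟩] = 16/8 = 2.

Answer: 2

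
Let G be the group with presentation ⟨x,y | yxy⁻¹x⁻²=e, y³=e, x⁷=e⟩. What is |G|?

Enumerate words in the generators, reducing via the relations: the distinct elements are
  {e, x, y, xy, x², x³, x⁴, x⁵, x⁶, y², xy², x²y, x³y, x⁴y, x⁵y, x⁶y, x²y², x³y², x⁴y², x⁵y², x⁶y²}.
No further products give new elements, so |G| = 21.

Answer: 21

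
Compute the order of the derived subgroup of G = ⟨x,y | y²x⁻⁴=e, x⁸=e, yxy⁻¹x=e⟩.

G' = [G, G] is generated by all commutators. The generator-pair commutators are: [x, y] = x².
The subgroup they normally generate is {e, x², x⁴, x⁶}, of order 4.
Check: |G/G'| = 16/4 = 4 is the order of the abelianisation.

Answer: 4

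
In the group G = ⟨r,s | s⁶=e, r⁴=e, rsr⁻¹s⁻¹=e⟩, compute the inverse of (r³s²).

The order of (r³s²) is 12 (smallest k with (r³s²)ᵏ = e), so (r³s²)⁻¹ = (r³s²)¹¹ = rs⁴.
Check: (r³s²) · (rs⁴) → (r³s²) · r = s²;   (s²) · s⁴ = e, giving e as required.

Answer: rs⁴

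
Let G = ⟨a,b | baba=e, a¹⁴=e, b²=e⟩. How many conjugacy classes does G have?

The conjugacy classes (representative and size) are:
  [e] (size 1), [a¹³] (size 2), [a²] (size 2), [a³] (size 2), [a¹⁰] (size 2), [a⁵] (size 2), [a⁸] (size 2), [a⁷] (size 1), [a⁶b] (size 7), [a⁹b] (size 7).
Class equation: 1 + 2 + 2 + 2 + 2 + 2 + 2 + 1 + 7 + 7 = 28 = |G|. So G has 10 conjugacy classes.

Answer: 10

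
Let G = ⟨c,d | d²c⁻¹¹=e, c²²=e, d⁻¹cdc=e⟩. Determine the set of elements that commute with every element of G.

An element z ∈ Z(G) iff z commutes with every generator.
For example c¹¹ is central: (c¹¹)·c = c¹² = c·(c¹¹); (c¹¹)·d = d⁻¹ = d·(c¹¹).
Whereas c ∉ Z(G) since c·d = cd ≠ c¹⁰d⁻¹ = d·c.
Checking each of the 44 elements this way gives Z(G) = {e, c¹¹}, of order 2.

Answer: {e, c¹¹}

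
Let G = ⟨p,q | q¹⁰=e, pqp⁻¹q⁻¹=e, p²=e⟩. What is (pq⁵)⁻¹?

The order of (pq⁵) is 2 (smallest k with (pq⁵)ᵏ = e), so (pq⁵)⁻¹ = (pq⁵)¹ = pq⁵.
Check: (pq⁵) · (pq⁵) → (pq⁵) · p = q⁵;   (q⁵) · q⁵ = e, giving e as required.

Answer: pq⁵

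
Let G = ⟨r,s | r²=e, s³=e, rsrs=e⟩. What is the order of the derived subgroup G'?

G' = [G, G] is generated by all commutators. The generator-pair commutators are: [r, s] = s.
The subgroup they normally generate is {e, s, s²}, of order 3.
Check: |G/G'| = 6/3 = 2 is the order of the abelianisation.

Answer: 3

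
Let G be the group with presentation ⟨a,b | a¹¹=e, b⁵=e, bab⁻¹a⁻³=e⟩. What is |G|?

Enumerate words in the generators, reducing via the relations: the distinct elements are
  {a, b, e, ab, a², a³, a⁴, a⁵, a⁶, a⁷, a⁸, a⁹, b², b³, b⁴, ab², ab³, ab⁴, a²b, a³b, a¹⁰, a⁴b, a⁵b, a⁶b, a⁷b, a⁸b, a⁹b, a²b², a²b³, a²b⁴, a³b², a³b³, a³b⁴, a¹⁰b, a⁴b², a⁴b³, a⁴b⁴, a⁵b², a⁵b³, a⁵b⁴, a⁶b², a⁶b³, a⁶b⁴, a⁷b², a⁷b³, a⁷b⁴, a⁸b², a⁸b³, a⁸b⁴, a⁹b², a⁹b³, a⁹b⁴, a¹⁰b², a¹⁰b³, a¹⁰b⁴}.
No further products give new elements, so |G| = 55.

Answer: 55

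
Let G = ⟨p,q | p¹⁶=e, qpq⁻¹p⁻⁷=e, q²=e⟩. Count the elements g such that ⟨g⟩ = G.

⟨g⟩ = G would require ord(g) = |G| = 32, but the maximum element order in G is 16 < 32. So G is not cyclic and no single element generates it: the count is 0.

Answer: 0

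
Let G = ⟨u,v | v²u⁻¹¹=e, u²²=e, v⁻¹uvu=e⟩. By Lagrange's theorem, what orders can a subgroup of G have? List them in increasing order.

|G| = 44 = 2² · 11. By Lagrange's theorem the order of any subgroup divides 44; the divisors of 44 are 1, 2, 4, 11, 22, 44.

Answer: 1, 2, 4, 11, 22, 44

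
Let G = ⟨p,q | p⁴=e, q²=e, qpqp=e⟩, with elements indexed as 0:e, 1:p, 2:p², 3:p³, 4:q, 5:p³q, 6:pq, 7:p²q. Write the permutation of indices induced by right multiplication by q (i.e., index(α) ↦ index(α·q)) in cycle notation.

(0 4)(1 6)(2 7)(3 5)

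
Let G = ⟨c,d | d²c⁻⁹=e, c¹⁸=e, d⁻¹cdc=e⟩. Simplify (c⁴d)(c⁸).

Compute (c⁴d) · (c⁸) by multiplying left to right and reducing via the relations at each step:
  (c⁴d) · c⁸ = c⁵d⁻¹

Answer: c⁵d⁻¹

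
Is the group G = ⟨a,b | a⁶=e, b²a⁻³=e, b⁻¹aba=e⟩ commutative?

a·b = ab but b·a = a²b⁻¹, so a·b ≠ b·a and G is not abelian.

Answer: No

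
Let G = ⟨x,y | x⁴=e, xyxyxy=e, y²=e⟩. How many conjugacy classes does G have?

The conjugacy classes (representative and size) are:
  [e] (size 1), [x³] (size 6), [x²yx²y] (size 3), [xyx³] (size 6), [yx³] (size 8).
Class equation: 1 + 6 + 3 + 6 + 8 = 24 = |G|. So G has 5 conjugacy classes.

Answer: 5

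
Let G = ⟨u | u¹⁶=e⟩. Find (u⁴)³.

Compute successive powers of (u⁴), reducing at each step:
  (u⁴)²: (u⁴) · u⁴ = u⁸
  (u⁴)³: (u⁸) · u⁴ = u¹²

Answer: u¹²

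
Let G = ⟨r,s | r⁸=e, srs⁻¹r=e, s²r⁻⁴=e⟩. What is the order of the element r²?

Compute successive powers until reaching e:
  (r²)¹ = r², (r²)² = r⁴, (r²)³ = r⁶, (r²)⁴ = e.
The smallest positive k with (r²)ᵏ = e is 4.

Answer: 4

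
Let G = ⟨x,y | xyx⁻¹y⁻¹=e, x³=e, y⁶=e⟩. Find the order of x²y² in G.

Compute successive powers until reaching e:
  (x²y²)¹ = x²y², (x²y²)² = xy⁴, (x²y²)³ = e.
The smallest positive k with (x²y²)ᵏ = e is 3.

Answer: 3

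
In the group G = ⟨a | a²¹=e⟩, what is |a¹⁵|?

Compute successive powers until reaching e:
  (a¹⁵)¹ = a¹⁵, (a¹⁵)² = a⁹, (a¹⁵)³ = a³, (a¹⁵)⁴ = a¹⁸, (a¹⁵)⁵ = a¹², (a¹⁵)⁶ = a⁶, (a¹⁵)⁷ = e.
The smallest positive k with (a¹⁵)ᵏ = e is 7.

Answer: 7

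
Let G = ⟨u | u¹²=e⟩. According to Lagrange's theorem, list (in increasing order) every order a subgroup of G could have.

|G| = 12 = 2² · 3. By Lagrange's theorem the order of any subgroup divides 12; the divisors of 12 are 1, 2, 3, 4, 6, 12.

Answer: 1, 2, 3, 4, 6, 12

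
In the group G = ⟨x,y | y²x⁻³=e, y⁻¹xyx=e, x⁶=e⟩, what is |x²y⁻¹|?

Compute successive powers until reaching e:
  (x²y⁻¹)¹ = x²y⁻¹, (x²y⁻¹)² = x³, (x²y⁻¹)³ = x²y, (x²y⁻¹)⁴ = e.
The smallest positive k with (x²y⁻¹)ᵏ = e is 4.

Answer: 4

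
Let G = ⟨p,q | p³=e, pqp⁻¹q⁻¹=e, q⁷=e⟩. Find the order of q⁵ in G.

Compute successive powers until reaching e:
  (q⁵)¹ = q⁵, (q⁵)² = q³, (q⁵)³ = q, (q⁵)⁴ = q⁶, (q⁵)⁵ = q⁴, (q⁵)⁶ = q², (q⁵)⁷ = e.
The smallest positive k with (q⁵)ᵏ = e is 7.

Answer: 7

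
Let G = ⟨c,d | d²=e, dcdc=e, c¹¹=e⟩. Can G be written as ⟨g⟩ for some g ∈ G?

Every cyclic group is abelian. But c·d = cd while d·c = c¹⁰d, so c·d ≠ d·c and G is not abelian. Hence G is not cyclic.

Answer: No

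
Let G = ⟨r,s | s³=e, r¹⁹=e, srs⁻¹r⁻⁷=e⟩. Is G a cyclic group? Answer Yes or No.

Every cyclic group is abelian. But r·s = rs while s·r = r⁷s, so r·s ≠ s·r and G is not abelian. Hence G is not cyclic.

Answer: No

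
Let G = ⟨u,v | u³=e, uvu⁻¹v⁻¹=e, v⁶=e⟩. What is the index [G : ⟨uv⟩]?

First find ord(uv) by computing successive powers:
  (uv)¹ = uv, (uv)² = u²v², (uv)³ = v³, (uv)⁴ = uv⁴, (uv)⁵ = u²v⁵, (uv)⁶ = e.
So |⟨uv⟩| = ord(uv) = 6. With |G| = 18, by Lagrange [G : ⟨uv⟩] = 18/6 = 3.

Answer: 3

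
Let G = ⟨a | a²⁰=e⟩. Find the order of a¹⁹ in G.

Compute successive powers until reaching e:
  (a¹⁹)¹ = a¹⁹, (a¹⁹)² = a¹⁸, (a¹⁹)³ = a¹⁷, (a¹⁹)⁴ = a¹⁶, (a¹⁹)⁵ = a¹⁵, (a¹⁹)⁶ = a¹⁴, (a¹⁹)⁷ = a¹³, (a¹⁹)⁸ = a¹², (a¹⁹)⁹ = a¹¹, (a¹⁹)¹⁰ = a¹⁰, (a¹⁹)¹¹ = a⁹, (a¹⁹)¹² = a⁸, (a¹⁹)¹³ = a⁷, (a¹⁹)¹⁴ = a⁶, (a¹⁹)¹⁵ = a⁵, (a¹⁹)¹⁶ = a⁴, (a¹⁹)¹⁷ = a³, (a¹⁹)¹⁸ = a², (a¹⁹)¹⁹ = a, (a¹⁹)²⁰ = e.
The smallest positive k with (a¹⁹)ᵏ = e is 20.

Answer: 20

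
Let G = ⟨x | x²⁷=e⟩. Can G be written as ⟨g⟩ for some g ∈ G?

|G| = 27. The element x has order 27 (its powers give 27 distinct elements), so ⟨x⟩ = G and G is cyclic.

Answer: Yes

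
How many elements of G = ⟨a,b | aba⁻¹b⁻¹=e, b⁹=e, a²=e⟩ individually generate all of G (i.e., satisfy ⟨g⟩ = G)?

G is cyclic of order 18. An element generates G iff its order is 18, and a cyclic group of order 18 has exactly φ(18) = 6 such elements.

Answer: 6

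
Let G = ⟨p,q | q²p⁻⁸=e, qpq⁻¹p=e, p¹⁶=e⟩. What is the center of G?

An element z ∈ Z(G) iff z commutes with every generator.
For example p⁸ is central: (p⁸)·p = p⁹ = p·(p⁸); (p⁸)·q = q⁻¹ = q·(p⁸).
Whereas p ∉ Z(G) since p·q = pq ≠ p⁷q⁻¹ = q·p.
Checking each of the 32 elements this way gives Z(G) = {e, p⁸}, of order 2.

Answer: {e, p⁸}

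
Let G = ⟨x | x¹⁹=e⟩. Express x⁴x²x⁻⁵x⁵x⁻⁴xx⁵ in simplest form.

Multiply left to right, reducing at each step:
  (x⁴) · x² = x⁶
  (x⁶) · x⁻⁵ = x
  x · x⁵ = x⁶
  (x⁶) · x⁻⁴ = x²
  (x²) · x = x³
  (x³) · x⁵ = x⁸

Answer: x⁸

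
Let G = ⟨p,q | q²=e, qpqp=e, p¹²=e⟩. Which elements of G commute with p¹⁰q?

⟨p¹⁰q⟩ ⊆ C_G(p¹⁰q) since powers of p¹⁰q commute with p¹⁰q; so |C_G(p¹⁰q)| ≥ |⟨p¹⁰q⟩| = 2.
By orbit–stabilizer, |C_G(p¹⁰q)| = |G| / |conj. class of p¹⁰q| = 24 / 6 = 4.
The 4 elements commuting with p¹⁰q are {e, p⁶, p⁴q, p¹⁰q}.

Answer: {e, p⁶, p⁴q, p¹⁰q}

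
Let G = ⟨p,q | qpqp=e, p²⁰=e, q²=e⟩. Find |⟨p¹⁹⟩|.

|⟨p¹⁹⟩| equals the order of p¹⁹. Compute successive powers until reaching e:
  (p¹⁹)¹ = p¹⁹, (p¹⁹)² = p¹⁸, (p¹⁹)³ = p¹⁷, (p¹⁹)⁴ = p¹⁶, (p¹⁹)⁵ = p¹⁵, (p¹⁹)⁶ = p¹⁴, (p¹⁹)⁷ = p¹³, (p¹⁹)⁸ = p¹², (p¹⁹)⁹ = p¹¹, (p¹⁹)¹⁰ = p¹⁰, (p¹⁹)¹¹ = p⁹, (p¹⁹)¹² = p⁸, (p¹⁹)¹³ = p⁷, (p¹⁹)¹⁴ = p⁶, (p¹⁹)¹⁵ = p⁵, (p¹⁹)¹⁶ = p⁴, (p¹⁹)¹⁷ = p³, (p¹⁹)¹⁸ = p², (p¹⁹)¹⁹ = p, (p¹⁹)²⁰ = e.
The smallest positive k with (p¹⁹)ᵏ = e is 20, so |⟨p¹⁹⟩| = 20.

Answer: 20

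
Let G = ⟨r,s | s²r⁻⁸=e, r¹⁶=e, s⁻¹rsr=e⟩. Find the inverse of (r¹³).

The order of (r¹³) is 16 (smallest k with (r¹³)ᵏ = e), so (r¹³)⁻¹ = (r¹³)¹⁵ = r³.
Check: (r¹³) · (r³) → (r¹³) · r³ = e, giving e as required.

Answer: r³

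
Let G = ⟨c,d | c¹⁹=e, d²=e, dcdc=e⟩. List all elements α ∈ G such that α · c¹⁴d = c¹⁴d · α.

⟨c¹⁴d⟩ ⊆ C_G(c¹⁴d) since powers of c¹⁴d commute with c¹⁴d; so |C_G(c¹⁴d)| ≥ |⟨c¹⁴d⟩| = 2.
By orbit–stabilizer, |C_G(c¹⁴d)| = |G| / |conj. class of c¹⁴d| = 38 / 19 = 2.
The 2 elements commuting with c¹⁴d are {e, c¹⁴d}.

Answer: {e, c¹⁴d}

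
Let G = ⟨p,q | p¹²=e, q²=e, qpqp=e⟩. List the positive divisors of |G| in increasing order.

|G| = 24 = 2³ · 3. By Lagrange's theorem the order of any subgroup divides 24; the divisors of 24 are 1, 2, 3, 4, 6, 8, 12, 24.

Answer: 1, 2, 3, 4, 6, 8, 12, 24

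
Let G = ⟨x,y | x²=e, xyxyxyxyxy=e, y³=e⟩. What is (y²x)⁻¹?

The order of (y²x) is 5 (smallest k with (y²x)ᵏ = e), so (y²x)⁻¹ = (y²x)⁴ = xy.
Check: (y²x) · (xy) → (y²x) · x = y²;   (y²) · y = e, giving e as required.

Answer: xy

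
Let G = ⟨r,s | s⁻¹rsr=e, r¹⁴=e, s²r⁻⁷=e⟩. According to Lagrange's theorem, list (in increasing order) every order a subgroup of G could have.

|G| = 28 = 2² · 7. By Lagrange's theorem the order of any subgroup divides 28; the divisors of 28 are 1, 2, 4, 7, 14, 28.

Answer: 1, 2, 4, 7, 14, 28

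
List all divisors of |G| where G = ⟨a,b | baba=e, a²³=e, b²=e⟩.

|G| = 46 = 2 · 23. By Lagrange's theorem the order of any subgroup divides 46; the divisors of 46 are 1, 2, 23, 46.

Answer: 1, 2, 23, 46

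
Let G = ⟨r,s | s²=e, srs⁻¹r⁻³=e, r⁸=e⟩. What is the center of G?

An element z ∈ Z(G) iff z commutes with every generator.
For example r⁴ is central: (r⁴)·r = r⁵ = r·(r⁴); (r⁴)·s = r⁴s = s·(r⁴).
Whereas r ∉ Z(G) since r·s = rs ≠ r³s = s·r.
Checking each of the 16 elements this way gives Z(G) = {e, r⁴}, of order 2.

Answer: {e, r⁴}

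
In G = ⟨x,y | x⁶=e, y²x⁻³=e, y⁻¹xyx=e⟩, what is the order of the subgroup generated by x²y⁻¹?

|⟨x²y⁻¹⟩| equals the order of x²y⁻¹. Compute successive powers until reaching e:
  (x²y⁻¹)¹ = x²y⁻¹, (x²y⁻¹)² = x³, (x²y⁻¹)³ = x²y, (x²y⁻¹)⁴ = e.
The smallest positive k with (x²y⁻¹)ᵏ = e is 4, so |⟨x²y⁻¹⟩| = 4.

Answer: 4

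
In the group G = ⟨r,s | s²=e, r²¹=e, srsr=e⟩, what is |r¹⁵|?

Compute successive powers until reaching e:
  (r¹⁵)¹ = r¹⁵, (r¹⁵)² = r⁹, (r¹⁵)³ = r³, (r¹⁵)⁴ = r¹⁸, (r¹⁵)⁵ = r¹², (r¹⁵)⁶ = r⁶, (r¹⁵)⁷ = e.
The smallest positive k with (r¹⁵)ᵏ = e is 7.

Answer: 7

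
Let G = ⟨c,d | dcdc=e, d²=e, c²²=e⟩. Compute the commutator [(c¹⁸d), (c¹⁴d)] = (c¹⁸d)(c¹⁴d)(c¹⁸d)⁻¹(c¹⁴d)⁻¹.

[(c¹⁸d), (c¹⁴d)] = (c¹⁸d)·(c¹⁴d)·(c¹⁸d)⁻¹·(c¹⁴d)⁻¹.
  (c¹⁸d) · (c¹⁴d) = c⁴
  (c⁴) · (c¹⁸d) = d
  d · (c¹⁴d) = c⁸

Answer: c⁸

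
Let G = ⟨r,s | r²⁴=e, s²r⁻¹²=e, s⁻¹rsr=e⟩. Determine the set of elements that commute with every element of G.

An element z ∈ Z(G) iff z commutes with every generator.
For example r¹² is central: (r¹²)·r = r¹³ = r·(r¹²); (r¹²)·s = s⁻¹ = s·(r¹²).
Whereas r ∉ Z(G) since r·s = rs ≠ r¹¹s⁻¹ = s·r.
Checking each of the 48 elements this way gives Z(G) = {e, r¹²}, of order 2.

Answer: {e, r¹²}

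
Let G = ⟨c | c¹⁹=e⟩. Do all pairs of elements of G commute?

G has a single generator, so G is cyclic and hence abelian.

Answer: Yes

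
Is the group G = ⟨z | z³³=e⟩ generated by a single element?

|G| = 33. The element z has order 33 (its powers give 33 distinct elements), so ⟨z⟩ = G and G is cyclic.

Answer: Yes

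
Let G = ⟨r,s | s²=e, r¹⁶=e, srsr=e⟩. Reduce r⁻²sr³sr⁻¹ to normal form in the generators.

Multiply left to right, reducing at each step:
  (r¹⁴) · s = r¹⁴s
  (r¹⁴s) · r³ = r¹¹s
  (r¹¹s) · s = r¹¹
  (r¹¹) · r⁻¹ = r¹⁰

Answer: r¹⁰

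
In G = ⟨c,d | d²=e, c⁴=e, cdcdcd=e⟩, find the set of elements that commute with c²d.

⟨c²d⟩ ⊆ C_G(c²d) since powers of c²d commute with c²d; so |C_G(c²d)| ≥ |⟨c²d⟩| = 4.
By orbit–stabilizer, |C_G(c²d)| = |G| / |conj. class of c²d| = 24 / 6 = 4.
The 4 elements commuting with c²d are {e, c²d, dc², c²dc²d}.

Answer: {e, c²d, dc², c²dc²d}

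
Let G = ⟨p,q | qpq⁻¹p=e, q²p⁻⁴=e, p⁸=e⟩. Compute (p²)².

Compute successive powers of (p²), reducing at each step:
  (p²)²: (p²) · p² = p⁴

Answer: p⁴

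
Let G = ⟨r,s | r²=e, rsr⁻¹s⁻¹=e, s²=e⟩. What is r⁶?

Compute successive powers of r, reducing at each step:
  r²: r · r = e
  r³: e · r = r
  r⁴: r · r = e
  r⁵: e · r = r
  r⁶: r · r = e

Answer: e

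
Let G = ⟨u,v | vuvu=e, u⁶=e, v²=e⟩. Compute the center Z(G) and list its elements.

An element z ∈ Z(G) iff z commutes with every generator.
For example u³ is central: (u³)·u = u⁴ = u·(u³); (u³)·v = u³v = v·(u³).
Whereas u ∉ Z(G) since u·v = uv ≠ u⁵v = v·u.
Checking each of the 12 elements this way gives Z(G) = {e, u³}, of order 2.

Answer: {e, u³}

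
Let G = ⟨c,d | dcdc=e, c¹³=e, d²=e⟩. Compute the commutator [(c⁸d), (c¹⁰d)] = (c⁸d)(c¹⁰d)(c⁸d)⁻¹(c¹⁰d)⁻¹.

[(c⁸d), (c¹⁰d)] = (c⁸d)·(c¹⁰d)·(c⁸d)⁻¹·(c¹⁰d)⁻¹.
  (c⁸d) · (c¹⁰d) = c¹¹
  (c¹¹) · (c⁸d) = c⁶d
  (c⁶d) · (c¹⁰d) = c⁹

Answer: c⁹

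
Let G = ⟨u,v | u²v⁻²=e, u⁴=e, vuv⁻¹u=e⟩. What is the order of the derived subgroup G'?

G' = [G, G] is generated by all commutators. The generator-pair commutators are: [u, v] = u².
The subgroup they normally generate is {e, u²}, of order 2.
Check: |G/G'| = 8/2 = 4 is the order of the abelianisation.

Answer: 2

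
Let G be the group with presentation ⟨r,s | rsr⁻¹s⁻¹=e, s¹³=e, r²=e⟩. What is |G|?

Enumerate words in the generators, reducing via the relations: the distinct elements are
  {e, r, s, rs, s², s³, s⁴, s⁵, s⁶, s⁷, s⁸, s⁹, rs², rs³, rs⁴, rs⁵, rs⁶, rs⁷, rs⁸, rs⁹, s¹², s¹¹, s¹⁰, rs¹², rs¹¹, rs¹⁰}.
No further products give new elements, so |G| = 26.

Answer: 26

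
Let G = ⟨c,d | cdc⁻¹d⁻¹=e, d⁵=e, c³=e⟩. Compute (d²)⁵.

Compute successive powers of (d²), reducing at each step:
  (d²)²: (d²) · d² = d⁴
  (d²)³: (d⁴) · d² = d
  (d²)⁴: d · d² = d³
  (d²)⁵: (d³) · d² = e

Answer: e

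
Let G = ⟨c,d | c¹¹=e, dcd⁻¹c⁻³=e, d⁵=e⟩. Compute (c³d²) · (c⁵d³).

Compute (c³d²) · (c⁵d³) by multiplying left to right and reducing via the relations at each step:
  (c³d²) · c⁵ = c⁴d²
  (c⁴d²) · d³ = c⁴

Answer: c⁴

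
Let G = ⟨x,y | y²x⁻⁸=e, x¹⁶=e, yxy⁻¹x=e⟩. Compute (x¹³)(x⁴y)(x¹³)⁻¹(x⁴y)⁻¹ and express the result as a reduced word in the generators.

[(x¹³), (x⁴y)] = (x¹³)·(x⁴y)·(x¹³)⁻¹·(x⁴y)⁻¹.
  (x¹³) · (x⁴y) = xy
  (xy) · (x³) = x⁶y⁻¹
  (x⁶y⁻¹) · (x⁴y⁻¹) = x¹⁰

Answer: x¹⁰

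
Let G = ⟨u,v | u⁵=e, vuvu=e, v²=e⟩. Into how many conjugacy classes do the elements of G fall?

The conjugacy classes (representative and size) are:
  [e] (size 1), [u] (size 2), [u²] (size 2), [v] (size 5).
Class equation: 1 + 2 + 2 + 5 = 10 = |G|. So G has 4 conjugacy classes.

Answer: 4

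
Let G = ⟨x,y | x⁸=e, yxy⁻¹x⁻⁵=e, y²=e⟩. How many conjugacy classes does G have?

The conjugacy classes (representative and size) are:
  [e] (size 1), [x⁵] (size 2), [x²] (size 1), [x⁷] (size 2), [x⁴] (size 1), [x⁶] (size 1), [y] (size 2), [x⁵y] (size 2), [x²y] (size 2), [x³y] (size 2).
Class equation: 1 + 2 + 1 + 2 + 1 + 1 + 2 + 2 + 2 + 2 = 16 = |G|. So G has 10 conjugacy classes.

Answer: 10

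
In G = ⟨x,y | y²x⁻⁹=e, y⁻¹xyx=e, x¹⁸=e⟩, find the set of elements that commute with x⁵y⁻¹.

⟨x⁵y⁻¹⟩ ⊆ C_G(x⁵y⁻¹) since powers of x⁵y⁻¹ commute with x⁵y⁻¹; so |C_G(x⁵y⁻¹)| ≥ |⟨x⁵y⁻¹⟩| = 4.
By orbit–stabilizer, |C_G(x⁵y⁻¹)| = |G| / |conj. class of x⁵y⁻¹| = 36 / 9 = 4.
The 4 elements commuting with x⁵y⁻¹ are {e, x⁹, x⁵y, x⁵y⁻¹}.

Answer: {e, x⁹, x⁵y, x⁵y⁻¹}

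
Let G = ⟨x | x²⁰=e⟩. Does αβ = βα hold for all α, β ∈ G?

G has a single generator, so G is cyclic and hence abelian.

Answer: Yes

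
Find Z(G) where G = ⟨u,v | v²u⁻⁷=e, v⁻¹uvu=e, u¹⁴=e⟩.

An element z ∈ Z(G) iff z commutes with every generator.
For example u⁷ is central: (u⁷)·u = u⁸ = u·(u⁷); (u⁷)·v = v⁻¹ = v·(u⁷).
Whereas u ∉ Z(G) since u·v = uv ≠ u⁶v⁻¹ = v·u.
Checking each of the 28 elements this way gives Z(G) = {e, u⁷}, of order 2.

Answer: {e, u⁷}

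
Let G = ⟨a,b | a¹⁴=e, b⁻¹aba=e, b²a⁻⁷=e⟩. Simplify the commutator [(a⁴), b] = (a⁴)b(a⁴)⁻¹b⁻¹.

[(a⁴), b] = (a⁴)·b·(a⁴)⁻¹·b⁻¹.
  (a⁴) · b = a⁴b
  (a⁴b) · (a¹⁰) = ab⁻¹
  (ab⁻¹) · (b⁻¹) = a⁸

Answer: a⁸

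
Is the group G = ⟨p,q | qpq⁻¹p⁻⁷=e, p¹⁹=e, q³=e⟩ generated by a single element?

Every cyclic group is abelian. But p·q = pq while q·p = p⁷q, so p·q ≠ q·p and G is not abelian. Hence G is not cyclic.

Answer: No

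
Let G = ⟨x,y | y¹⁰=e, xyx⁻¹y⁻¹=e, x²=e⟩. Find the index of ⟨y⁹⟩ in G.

First find ord(y⁹) by computing successive powers:
  (y⁹)¹ = y⁹, (y⁹)² = y⁸, (y⁹)³ = y⁷, (y⁹)⁴ = y⁶, (y⁹)⁵ = y⁵, (y⁹)⁶ = y⁴, (y⁹)⁷ = y³, (y⁹)⁸ = y², (y⁹)⁹ = y, (y⁹)¹⁰ = e.
So |⟨y⁹⟩| = ord(y⁹) = 10. With |G| = 20, by Lagrange [G : ⟨y⁹⟩] = 20/10 = 2.

Answer: 2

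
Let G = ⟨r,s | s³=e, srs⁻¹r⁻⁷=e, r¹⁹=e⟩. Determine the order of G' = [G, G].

G' = [G, G] is generated by all commutators. The generator-pair commutators are: [r, s] = r¹³.
The subgroup they normally generate is {e, r, r², r³, r⁴, r⁵, r⁶, r⁷, r⁸, r⁹, r¹⁰, r¹¹, r¹², r¹³, r¹⁴, r¹⁵, r¹⁶, r¹⁷, r¹⁸}, of order 19.
Check: |G/G'| = 57/19 = 3 is the order of the abelianisation.

Answer: 19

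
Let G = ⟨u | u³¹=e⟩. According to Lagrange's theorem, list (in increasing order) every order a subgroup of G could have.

|G| = 31 = 31. By Lagrange's theorem the order of any subgroup divides 31; the divisors of 31 are 1, 31.

Answer: 1, 31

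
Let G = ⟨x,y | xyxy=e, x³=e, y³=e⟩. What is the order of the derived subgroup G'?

G' = [G, G] is generated by all commutators. The generator-pair commutators are: [x, y] = xy²x.
The subgroup they normally generate is {e, xy, x²y², xy²x}, of order 4.
Check: |G/G'| = 12/4 = 3 is the order of the abelianisation.

Answer: 4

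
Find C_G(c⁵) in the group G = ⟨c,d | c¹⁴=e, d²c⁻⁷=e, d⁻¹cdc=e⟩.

⟨c⁵⟩ ⊆ C_G(c⁵) since powers of c⁵ commute with c⁵; so |C_G(c⁵)| ≥ |⟨c⁵⟩| = 14.
By orbit–stabilizer, |C_G(c⁵)| = |G| / |conj. class of c⁵| = 28 / 2 = 14.
The 14 elements commuting with c⁵ are {e, c, c², c³, c⁴, c⁵, c⁶, c⁷, c⁸, c⁹, c¹⁰, c¹¹, c¹², c¹³}.

Answer: {e, c, c², c³, c⁴, c⁵, c⁶, c⁷, c⁸, c⁹, c¹⁰, c¹¹, c¹², c¹³}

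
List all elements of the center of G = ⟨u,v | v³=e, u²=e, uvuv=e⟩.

An element z ∈ Z(G) iff z commutes with every generator.
For example e is central: e·u = u = u·e; e·v = v = v·e.
Whereas u ∉ Z(G) since u·v = uv ≠ uv² = v·u.
Checking each of the 6 elements this way gives Z(G) = {e}, of order 1.

Answer: {e}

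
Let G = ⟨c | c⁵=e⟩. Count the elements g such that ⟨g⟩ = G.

G is cyclic of order 5. An element generates G iff its order is 5, and a cyclic group of order 5 has exactly φ(5) = 4 such elements.

Answer: 4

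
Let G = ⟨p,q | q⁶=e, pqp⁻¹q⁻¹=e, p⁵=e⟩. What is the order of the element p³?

Compute successive powers until reaching e:
  (p³)¹ = p³, (p³)² = p, (p³)³ = p⁴, (p³)⁴ = p², (p³)⁵ = e.
The smallest positive k with (p³)ᵏ = e is 5.

Answer: 5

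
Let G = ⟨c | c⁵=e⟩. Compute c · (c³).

Compute c · (c³) by multiplying left to right and reducing via the relations at each step:
  c · c³ = c⁴

Answer: c⁴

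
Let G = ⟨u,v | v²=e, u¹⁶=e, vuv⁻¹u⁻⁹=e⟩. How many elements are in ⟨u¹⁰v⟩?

|⟨u¹⁰v⟩| equals the order of u¹⁰v. Compute successive powers until reaching e:
  (u¹⁰v)¹ = u¹⁰v, (u¹⁰v)² = u⁴, (u¹⁰v)³ = u¹⁴v, (u¹⁰v)⁴ = u⁸, (u¹⁰v)⁵ = u²v, (u¹⁰v)⁶ = u¹², (u¹⁰v)⁷ = u⁶v, (u¹⁰v)⁸ = e.
The smallest positive k with (u¹⁰v)ᵏ = e is 8, so |⟨u¹⁰v⟩| = 8.

Answer: 8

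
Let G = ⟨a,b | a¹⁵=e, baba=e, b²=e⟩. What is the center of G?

An element z ∈ Z(G) iff z commutes with every generator.
For example e is central: e·a = a = a·e; e·b = b = b·e.
Whereas a ∉ Z(G) since a·b = ab ≠ a¹⁴b = b·a.
Checking each of the 30 elements this way gives Z(G) = {e}, of order 1.

Answer: {e}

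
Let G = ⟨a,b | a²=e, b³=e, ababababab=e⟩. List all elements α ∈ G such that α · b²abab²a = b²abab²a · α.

⟨b²abab²a⟩ ⊆ C_G(b²abab²a) since powers of b²abab²a commute with b²abab²a; so |C_G(b²abab²a)| ≥ |⟨b²abab²a⟩| = 3.
By orbit–stabilizer, |C_G(b²abab²a)| = |G| / |conj. class of b²abab²a| = 60 / 20 = 3.
The 3 elements commuting with b²abab²a are {e, abab²ab, b²abab²a}.

Answer: {e, abab²ab, b²abab²a}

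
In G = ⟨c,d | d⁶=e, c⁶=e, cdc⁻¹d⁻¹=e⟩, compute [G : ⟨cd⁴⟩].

First find ord(cd⁴) by computing successive powers:
  (cd⁴)¹ = cd⁴, (cd⁴)² = c²d², (cd⁴)³ = c³, (cd⁴)⁴ = c⁴d⁴, (cd⁴)⁵ = c⁵d², (cd⁴)⁶ = e.
So |⟨cd⁴⟩| = ord(cd⁴) = 6. With |G| = 36, by Lagrange [G : ⟨cd⁴⟩] = 36/6 = 6.

Answer: 6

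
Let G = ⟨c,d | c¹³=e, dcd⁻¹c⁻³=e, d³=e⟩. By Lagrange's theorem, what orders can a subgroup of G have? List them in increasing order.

|G| = 39 = 3 · 13. By Lagrange's theorem the order of any subgroup divides 39; the divisors of 39 are 1, 3, 13, 39.

Answer: 1, 3, 13, 39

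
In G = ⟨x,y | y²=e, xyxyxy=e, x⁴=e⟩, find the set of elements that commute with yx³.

⟨yx³⟩ ⊆ C_G(yx³) since powers of yx³ commute with yx³; so |C_G(yx³)| ≥ |⟨yx³⟩| = 3.
By orbit–stabilizer, |C_G(yx³)| = |G| / |conj. class of yx³| = 24 / 8 = 3.
The 3 elements commuting with yx³ are {e, xy, yx³}.

Answer: {e, xy, yx³}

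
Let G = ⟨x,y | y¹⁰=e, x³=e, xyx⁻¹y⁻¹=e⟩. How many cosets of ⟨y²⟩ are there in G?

First find ord(y²) by computing successive powers:
  (y²)¹ = y², (y²)² = y⁴, (y²)³ = y⁶, (y²)⁴ = y⁸, (y²)⁵ = e.
So |⟨y²⟩| = ord(y²) = 5. With |G| = 30, by Lagrange [G : ⟨y²⟩] = 30/5 = 6.

Answer: 6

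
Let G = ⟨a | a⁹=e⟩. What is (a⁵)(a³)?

Compute (a⁵) · (a³) by multiplying left to right and reducing via the relations at each step:
  (a⁵) · a³ = a⁸

Answer: a⁸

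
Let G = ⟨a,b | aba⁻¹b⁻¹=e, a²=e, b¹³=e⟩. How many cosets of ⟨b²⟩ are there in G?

First find ord(b²) by computing successive powers:
  (b²)¹ = b², (b²)² = b⁴, (b²)³ = b⁶, (b²)⁴ = b⁸, (b²)⁵ = b¹⁰, (b²)⁶ = b¹², (b²)⁷ = b, (b²)⁸ = b³, (b²)⁹ = b⁵, (b²)¹⁰ = b⁷, (b²)¹¹ = b⁹, (b²)¹² = b¹¹, (b²)¹³ = e.
So |⟨b²⟩| = ord(b²) = 13. With |G| = 26, by Lagrange [G : ⟨b²⟩] = 26/13 = 2.

Answer: 2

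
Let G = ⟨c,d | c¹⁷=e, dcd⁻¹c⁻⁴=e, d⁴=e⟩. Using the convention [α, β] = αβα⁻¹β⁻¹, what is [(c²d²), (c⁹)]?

[(c²d²), (c⁹)] = (c²d²)·(c⁹)·(c²d²)⁻¹·(c⁹)⁻¹.
  (c²d²) · (c⁹) = c¹⁰d²
  (c¹⁰d²) · (c²d²) = c⁸
  (c⁸) · (c⁸) = c¹⁶

Answer: c¹⁶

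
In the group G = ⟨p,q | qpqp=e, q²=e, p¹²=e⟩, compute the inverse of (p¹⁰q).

The order of (p¹⁰q) is 2 (smallest k with (p¹⁰q)ᵏ = e), so (p¹⁰q)⁻¹ = (p¹⁰q)¹ = p¹⁰q.
Check: (p¹⁰q) · (p¹⁰q) → (p¹⁰q) · p¹⁰ = q;   q · q = e, giving e as required.

Answer: p¹⁰q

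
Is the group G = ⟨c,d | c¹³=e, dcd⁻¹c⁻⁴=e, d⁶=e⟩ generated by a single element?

Every cyclic group is abelian. But c·d = cd while d·c = c⁴d, so c·d ≠ d·c and G is not abelian. Hence G is not cyclic.

Answer: No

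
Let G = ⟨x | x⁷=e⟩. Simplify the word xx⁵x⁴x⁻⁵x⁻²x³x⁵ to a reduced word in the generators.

Multiply left to right, reducing at each step:
  x · x⁵ = x⁶
  (x⁶) · x⁴ = x³
  (x³) · x⁻⁵ = x⁵
  (x⁵) · x⁻² = x³
  (x³) · x³ = x⁶
  (x⁶) · x⁵ = x⁴

Answer: x⁴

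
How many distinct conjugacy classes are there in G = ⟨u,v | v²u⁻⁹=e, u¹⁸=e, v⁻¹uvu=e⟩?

The conjugacy classes (representative and size) are:
  [e] (size 1), [u¹⁷] (size 2), [u¹⁶] (size 2), [u³] (size 2), [u¹⁴] (size 2), [u¹³] (size 2), [u¹²] (size 2), [u¹¹] (size 2), [u¹⁰] (size 2), [u⁹] (size 1), [u⁸v] (size 9), [uv] (size 9).
Class equation: 1 + 2 + 2 + 2 + 2 + 2 + 2 + 2 + 2 + 1 + 9 + 9 = 36 = |G|. So G has 12 conjugacy classes.

Answer: 12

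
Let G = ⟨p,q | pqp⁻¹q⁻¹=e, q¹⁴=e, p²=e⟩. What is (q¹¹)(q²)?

Compute (q¹¹) · (q²) by multiplying left to right and reducing via the relations at each step:
  (q¹¹) · q² = q¹³

Answer: q¹³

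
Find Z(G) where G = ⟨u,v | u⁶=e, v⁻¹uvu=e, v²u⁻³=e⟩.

An element z ∈ Z(G) iff z commutes with every generator.
For example u³ is central: (u³)·u = u⁴ = u·(u³); (u³)·v = v⁻¹ = v·(u³).
Whereas u ∉ Z(G) since u·v = uv ≠ u²v⁻¹ = v·u.
Checking each of the 12 elements this way gives Z(G) = {e, u³}, of order 2.

Answer: {e, u³}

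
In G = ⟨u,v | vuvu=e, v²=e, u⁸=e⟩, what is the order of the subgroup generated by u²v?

|⟨u²v⟩| equals the order of u²v. Compute successive powers until reaching e:
  (u²v)¹ = u²v, (u²v)² = e.
The smallest positive k with (u²v)ᵏ = e is 2, so |⟨u²v⟩| = 2.

Answer: 2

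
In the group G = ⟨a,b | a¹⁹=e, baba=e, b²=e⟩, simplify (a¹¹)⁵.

Compute successive powers of (a¹¹), reducing at each step:
  (a¹¹)²: (a¹¹) · a¹¹ = a³
  (a¹¹)³: (a³) · a¹¹ = a¹⁴
  (a¹¹)⁴: (a¹⁴) · a¹¹ = a⁶
  (a¹¹)⁵: (a⁶) · a¹¹ = a¹⁷

Answer: a¹⁷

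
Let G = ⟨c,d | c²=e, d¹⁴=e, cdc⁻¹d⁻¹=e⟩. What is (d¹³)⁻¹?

The order of (d¹³) is 14 (smallest k with (d¹³)ᵏ = e), so (d¹³)⁻¹ = (d¹³)¹³ = d.
Check: (d¹³) · d → (d¹³) · d = e, giving e as required.

Answer: d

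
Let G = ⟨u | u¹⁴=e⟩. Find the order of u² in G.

Compute successive powers until reaching e:
  (u²)¹ = u², (u²)² = u⁴, (u²)³ = u⁶, (u²)⁴ = u⁸, (u²)⁵ = u¹⁰, (u²)⁶ = u¹², (u²)⁷ = e.
The smallest positive k with (u²)ᵏ = e is 7.

Answer: 7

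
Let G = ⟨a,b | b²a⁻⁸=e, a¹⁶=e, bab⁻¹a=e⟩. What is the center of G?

An element z ∈ Z(G) iff z commutes with every generator.
For example a⁸ is central: (a⁸)·a = a⁹ = a·(a⁸); (a⁸)·b = b⁻¹ = b·(a⁸).
Whereas a ∉ Z(G) since a·b = ab ≠ a⁷b⁻¹ = b·a.
Checking each of the 32 elements this way gives Z(G) = {e, a⁸}, of order 2.

Answer: {e, a⁸}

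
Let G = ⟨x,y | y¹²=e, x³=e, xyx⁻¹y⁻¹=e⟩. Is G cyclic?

|G| = 36, but the maximum element order in G is 12 < 36. No single element generates all of G, so G is not cyclic.

Answer: No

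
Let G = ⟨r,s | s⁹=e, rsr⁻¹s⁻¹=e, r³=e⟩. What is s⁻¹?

The order of s is 9 (smallest k with sᵏ = e), so s⁻¹ = s⁸ = s⁸.
Check: s · (s⁸) → s · s⁸ = e, giving e as required.

Answer: s⁸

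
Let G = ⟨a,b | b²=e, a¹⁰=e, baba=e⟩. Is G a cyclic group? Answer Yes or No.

Every cyclic group is abelian. But a·b = ab while b·a = a⁹b, so a·b ≠ b·a and G is not abelian. Hence G is not cyclic.

Answer: No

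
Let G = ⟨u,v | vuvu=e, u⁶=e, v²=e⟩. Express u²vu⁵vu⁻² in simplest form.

Multiply left to right, reducing at each step:
  (u²) · v = u²v
  (u²v) · u⁵ = u³v
  (u³v) · v = u³
  (u³) · u⁻² = u

Answer: u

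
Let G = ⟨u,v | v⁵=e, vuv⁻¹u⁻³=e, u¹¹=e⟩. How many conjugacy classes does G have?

The conjugacy classes (representative and size) are:
  [e] (size 1), [u³] (size 5), [u⁶] (size 5), [u⁷v] (size 11), [u⁹v²] (size 11), [u⁷v³] (size 11), [u⁷v⁴] (size 11).
Class equation: 1 + 5 + 5 + 11 + 11 + 11 + 11 = 55 = |G|. So G has 7 conjugacy classes.

Answer: 7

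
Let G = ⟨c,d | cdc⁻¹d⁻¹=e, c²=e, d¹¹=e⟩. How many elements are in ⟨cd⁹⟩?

|⟨cd⁹⟩| equals the order of cd⁹. Compute successive powers until reaching e:
  (cd⁹)¹ = cd⁹, (cd⁹)² = d⁷, (cd⁹)³ = cd⁵, (cd⁹)⁴ = d³, (cd⁹)⁵ = cd, (cd⁹)⁶ = d¹⁰, (cd⁹)⁷ = cd⁸, (cd⁹)⁸ = d⁶, (cd⁹)⁹ = cd⁴, (cd⁹)¹⁰ = d², (cd⁹)¹¹ = c, (cd⁹)¹² = d⁹, (cd⁹)¹³ = cd⁷, (cd⁹)¹⁴ = d⁵, (cd⁹)¹⁵ = cd³, (cd⁹)¹⁶ = d, (cd⁹)¹⁷ = cd¹⁰, (cd⁹)¹⁸ = d⁸, (cd⁹)¹⁹ = cd⁶, (cd⁹)²⁰ = d⁴, (cd⁹)²¹ = cd², (cd⁹)²² = e.
The smallest positive k with (cd⁹)ᵏ = e is 22, so |⟨cd⁹⟩| = 22.

Answer: 22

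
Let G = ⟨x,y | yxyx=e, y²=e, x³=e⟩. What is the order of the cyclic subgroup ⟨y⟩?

|⟨y⟩| equals the order of y. Compute successive powers until reaching e:
  y¹ = y, y² = e.
The smallest positive k with yᵏ = e is 2, so |⟨y⟩| = 2.

Answer: 2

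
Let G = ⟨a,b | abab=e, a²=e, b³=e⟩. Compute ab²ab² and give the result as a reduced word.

Multiply left to right, reducing at each step:
  a · b² = ab²
  (ab²) · a = b
  b · b² = e

Answer: e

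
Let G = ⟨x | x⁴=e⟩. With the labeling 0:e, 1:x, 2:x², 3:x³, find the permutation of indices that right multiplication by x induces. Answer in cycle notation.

(0 1 2 3)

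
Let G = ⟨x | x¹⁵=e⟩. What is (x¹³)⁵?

Compute successive powers of (x¹³), reducing at each step:
  (x¹³)²: (x¹³) · x¹³ = x¹¹
  (x¹³)³: (x¹¹) · x¹³ = x⁹
  (x¹³)⁴: (x⁹) · x¹³ = x⁷
  (x¹³)⁵: (x⁷) · x¹³ = x⁵

Answer: x⁵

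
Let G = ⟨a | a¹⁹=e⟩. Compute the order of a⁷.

Compute successive powers until reaching e:
  (a⁷)¹ = a⁷, (a⁷)² = a¹⁴, (a⁷)³ = a², (a⁷)⁴ = a⁹, (a⁷)⁵ = a¹⁶, (a⁷)⁶ = a⁴, (a⁷)⁷ = a¹¹, (a⁷)⁸ = a¹⁸, (a⁷)⁹ = a⁶, (a⁷)¹⁰ = a¹³, (a⁷)¹¹ = a, (a⁷)¹² = a⁸, (a⁷)¹³ = a¹⁵, (a⁷)¹⁴ = a³, (a⁷)¹⁵ = a¹⁰, (a⁷)¹⁶ = a¹⁷, (a⁷)¹⁷ = a⁵, (a⁷)¹⁸ = a¹², (a⁷)¹⁹ = e.
The smallest positive k with (a⁷)ᵏ = e is 19.

Answer: 19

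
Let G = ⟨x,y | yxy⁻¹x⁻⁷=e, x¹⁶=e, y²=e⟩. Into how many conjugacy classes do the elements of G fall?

The conjugacy classes (representative and size) are:
  [e] (size 1), [x] (size 2), [x¹⁴] (size 2), [x³] (size 2), [x⁴] (size 2), [x¹⁰] (size 2), [x⁸] (size 1), [x⁹] (size 2), [x¹¹] (size 2), [x¹⁰y] (size 8), [xy] (size 8).
Class equation: 1 + 2 + 2 + 2 + 2 + 2 + 1 + 2 + 2 + 8 + 8 = 32 = |G|. So G has 11 conjugacy classes.

Answer: 11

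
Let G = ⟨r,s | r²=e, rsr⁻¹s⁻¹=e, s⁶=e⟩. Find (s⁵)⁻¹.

The order of (s⁵) is 6 (smallest k with (s⁵)ᵏ = e), so (s⁵)⁻¹ = (s⁵)⁵ = s.
Check: (s⁵) · s → (s⁵) · s = e, giving e as required.

Answer: s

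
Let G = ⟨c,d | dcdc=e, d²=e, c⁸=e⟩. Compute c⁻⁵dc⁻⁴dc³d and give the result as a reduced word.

Multiply left to right, reducing at each step:
  (c³) · d = c³d
  (c³d) · c⁻⁴ = c⁷d
  (c⁷d) · d = c⁷
  (c⁷) · c³ = c²
  (c²) · d = c²d

Answer: c²d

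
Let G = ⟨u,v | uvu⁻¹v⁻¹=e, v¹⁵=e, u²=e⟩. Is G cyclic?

|G| = 30. The element uv has order 30 (its powers give 30 distinct elements), so ⟨uv⟩ = G and G is cyclic.

Answer: Yes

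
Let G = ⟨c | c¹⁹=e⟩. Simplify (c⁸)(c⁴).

Compute (c⁸) · (c⁴) by multiplying left to right and reducing via the relations at each step:
  (c⁸) · c⁴ = c¹²

Answer: c¹²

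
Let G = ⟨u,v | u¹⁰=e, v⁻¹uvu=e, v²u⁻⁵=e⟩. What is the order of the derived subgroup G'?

G' = [G, G] is generated by all commutators. The generator-pair commutators are: [u, v] = u².
The subgroup they normally generate is {e, u², u⁴, u⁶, u⁸}, of order 5.
Check: |G/G'| = 20/5 = 4 is the order of the abelianisation.

Answer: 5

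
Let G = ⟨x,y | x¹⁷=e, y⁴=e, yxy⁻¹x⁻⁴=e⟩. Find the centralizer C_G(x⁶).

⟨x⁶⟩ ⊆ C_G(x⁶) since powers of x⁶ commute with x⁶; so |C_G(x⁶)| ≥ |⟨x⁶⟩| = 17.
By orbit–stabilizer, |C_G(x⁶)| = |G| / |conj. class of x⁶| = 68 / 4 = 17.
The 17 elements commuting with x⁶ are {e, x, x², x³, x⁴, x⁵, x⁶, x⁷, x⁸, x⁹, x¹⁰, x¹¹, x¹², x¹³, x¹⁴, x¹⁵, x¹⁶}.

Answer: {e, x, x², x³, x⁴, x⁵, x⁶, x⁷, x⁸, x⁹, x¹⁰, x¹¹, x¹², x¹³, x¹⁴, x¹⁵, x¹⁶}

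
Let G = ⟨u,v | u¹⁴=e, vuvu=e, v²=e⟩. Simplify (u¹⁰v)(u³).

Compute (u¹⁰v) · (u³) by multiplying left to right and reducing via the relations at each step:
  (u¹⁰v) · u³ = u⁷v

Answer: u⁷v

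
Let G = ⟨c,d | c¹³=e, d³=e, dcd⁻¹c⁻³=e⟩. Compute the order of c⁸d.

Compute successive powers until reaching e:
  (c⁸d)¹ = c⁸d, (c⁸d)² = c⁶d², (c⁸d)³ = e.
The smallest positive k with (c⁸d)ᵏ = e is 3.

Answer: 3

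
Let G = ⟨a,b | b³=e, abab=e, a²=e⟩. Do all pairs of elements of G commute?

a·b = ab but b·a = ab², so a·b ≠ b·a and G is not abelian.

Answer: No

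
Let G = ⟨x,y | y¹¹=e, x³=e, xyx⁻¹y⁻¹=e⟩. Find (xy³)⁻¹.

The order of (xy³) is 33 (smallest k with (xy³)ᵏ = e), so (xy³)⁻¹ = (xy³)³² = x²y⁸.
Check: (xy³) · (x²y⁸) → (xy³) · x² = y³;   (y³) · y⁸ = e, giving e as required.

Answer: x²y⁸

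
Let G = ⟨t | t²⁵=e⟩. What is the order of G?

G is generated by a single element, so G is cyclic. The relator gives t²⁵ = e and no smaller power is forced to be e, so the 25 powers {e, t, t², t³, t⁴, t⁵, t⁶, t⁷, t⁸, t⁹, t²², t²³, t²¹, t²⁰, t²⁴, t¹², t¹³, t¹¹, t¹⁰, t¹⁴, t¹⁵, t¹⁶, t¹⁷, t¹⁸, t¹⁹} are distinct. Hence |G| = 25.

Answer: 25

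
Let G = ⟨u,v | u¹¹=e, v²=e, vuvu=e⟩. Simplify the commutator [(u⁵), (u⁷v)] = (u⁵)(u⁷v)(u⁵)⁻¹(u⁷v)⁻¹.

[(u⁵), (u⁷v)] = (u⁵)·(u⁷v)·(u⁵)⁻¹·(u⁷v)⁻¹.
  (u⁵) · (u⁷v) = uv
  (uv) · (u⁶) = u⁶v
  (u⁶v) · (u⁷v) = u¹⁰

Answer: u¹⁰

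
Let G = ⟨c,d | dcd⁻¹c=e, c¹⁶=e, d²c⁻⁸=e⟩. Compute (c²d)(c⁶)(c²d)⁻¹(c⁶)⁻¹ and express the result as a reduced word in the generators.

[(c²d), (c⁶)] = (c²d)·(c⁶)·(c²d)⁻¹·(c⁶)⁻¹.
  (c²d) · (c⁶) = c⁴d⁻¹
  (c⁴d⁻¹) · (c²d⁻¹) = c¹⁰
  (c¹⁰) · (c¹⁰) = c⁴

Answer: c⁴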